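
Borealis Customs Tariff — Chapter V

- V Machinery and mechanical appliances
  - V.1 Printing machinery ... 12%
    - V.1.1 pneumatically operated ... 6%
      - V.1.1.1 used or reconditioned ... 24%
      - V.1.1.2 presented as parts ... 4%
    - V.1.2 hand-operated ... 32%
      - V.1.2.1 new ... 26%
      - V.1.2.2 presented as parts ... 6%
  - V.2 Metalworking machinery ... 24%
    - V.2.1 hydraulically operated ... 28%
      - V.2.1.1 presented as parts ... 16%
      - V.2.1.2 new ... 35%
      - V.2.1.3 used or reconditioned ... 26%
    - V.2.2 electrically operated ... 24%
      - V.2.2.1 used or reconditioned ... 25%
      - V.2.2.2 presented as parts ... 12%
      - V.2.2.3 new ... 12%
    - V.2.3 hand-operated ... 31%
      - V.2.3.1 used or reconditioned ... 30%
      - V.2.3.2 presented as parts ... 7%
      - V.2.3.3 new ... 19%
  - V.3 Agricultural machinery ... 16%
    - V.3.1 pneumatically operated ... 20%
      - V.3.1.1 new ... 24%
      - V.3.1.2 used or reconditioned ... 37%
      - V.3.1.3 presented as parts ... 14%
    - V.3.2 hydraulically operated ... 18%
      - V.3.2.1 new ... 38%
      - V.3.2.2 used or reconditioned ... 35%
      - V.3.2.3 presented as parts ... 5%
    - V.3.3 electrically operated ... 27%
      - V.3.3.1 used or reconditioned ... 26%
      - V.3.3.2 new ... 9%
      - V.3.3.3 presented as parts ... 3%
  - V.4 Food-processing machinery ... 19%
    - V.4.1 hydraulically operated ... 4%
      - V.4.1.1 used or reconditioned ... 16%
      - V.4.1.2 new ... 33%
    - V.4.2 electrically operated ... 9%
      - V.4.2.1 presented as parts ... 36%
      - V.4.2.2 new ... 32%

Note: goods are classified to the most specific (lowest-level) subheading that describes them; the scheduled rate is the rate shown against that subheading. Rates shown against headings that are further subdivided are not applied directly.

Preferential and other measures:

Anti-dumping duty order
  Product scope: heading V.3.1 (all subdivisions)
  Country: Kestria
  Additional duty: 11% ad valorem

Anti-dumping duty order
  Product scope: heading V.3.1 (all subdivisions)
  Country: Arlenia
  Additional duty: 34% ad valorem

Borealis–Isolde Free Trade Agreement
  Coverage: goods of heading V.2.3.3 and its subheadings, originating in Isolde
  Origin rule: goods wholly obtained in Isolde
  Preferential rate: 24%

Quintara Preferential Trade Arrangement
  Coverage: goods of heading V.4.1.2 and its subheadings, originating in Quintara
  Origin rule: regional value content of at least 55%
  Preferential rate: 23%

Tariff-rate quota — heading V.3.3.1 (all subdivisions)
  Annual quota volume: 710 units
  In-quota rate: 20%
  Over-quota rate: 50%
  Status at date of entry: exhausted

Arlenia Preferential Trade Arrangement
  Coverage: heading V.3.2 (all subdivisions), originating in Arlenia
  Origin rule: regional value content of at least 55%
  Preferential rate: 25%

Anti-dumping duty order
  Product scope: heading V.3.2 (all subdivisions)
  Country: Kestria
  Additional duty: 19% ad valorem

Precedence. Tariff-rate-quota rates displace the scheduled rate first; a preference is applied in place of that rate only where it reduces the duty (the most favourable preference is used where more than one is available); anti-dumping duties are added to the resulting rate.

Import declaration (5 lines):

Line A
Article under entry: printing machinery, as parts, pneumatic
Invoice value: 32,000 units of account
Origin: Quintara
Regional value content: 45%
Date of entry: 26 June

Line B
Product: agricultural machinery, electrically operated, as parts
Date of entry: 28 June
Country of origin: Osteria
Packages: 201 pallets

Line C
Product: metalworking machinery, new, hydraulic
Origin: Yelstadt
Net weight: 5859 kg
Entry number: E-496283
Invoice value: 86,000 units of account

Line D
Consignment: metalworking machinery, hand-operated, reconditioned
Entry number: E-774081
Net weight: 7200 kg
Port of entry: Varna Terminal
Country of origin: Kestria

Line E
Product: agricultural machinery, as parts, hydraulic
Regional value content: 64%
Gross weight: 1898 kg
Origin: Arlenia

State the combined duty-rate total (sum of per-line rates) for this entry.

77%

Line A: printing → V.1; pneumatic → V.1.1; as parts → V.1.1.2. Scheduled 4%. Quintara agreement on V.4.1.2: V.1.1.2 not covered. → 4%.
Line B: agricultural → V.3; electrically operated → V.3.3; as parts → V.3.3.3. Scheduled 3%. No special measure applies. → 3%.
Line C: metalworking → V.2; hydraulic → V.2.1; new → V.2.1.2. Scheduled 35%. No special measure applies. → 35%.
Line D: metalworking → V.2; hand-operated → V.2.3; reconditioned → V.2.3.1. Scheduled 30%. No special measure applies. → 30%.
Line E: agricultural → V.3; hydraulic → V.3.2; as parts → V.3.2.3. Scheduled 5%. Arlenia agreement on V.3.2: RVC ≥ 55% → 25% available; preference 25% not lower than 5% → no reduction. → 5%.
Sum: 4% + 3% + 35% + 30% + 5% = 77%.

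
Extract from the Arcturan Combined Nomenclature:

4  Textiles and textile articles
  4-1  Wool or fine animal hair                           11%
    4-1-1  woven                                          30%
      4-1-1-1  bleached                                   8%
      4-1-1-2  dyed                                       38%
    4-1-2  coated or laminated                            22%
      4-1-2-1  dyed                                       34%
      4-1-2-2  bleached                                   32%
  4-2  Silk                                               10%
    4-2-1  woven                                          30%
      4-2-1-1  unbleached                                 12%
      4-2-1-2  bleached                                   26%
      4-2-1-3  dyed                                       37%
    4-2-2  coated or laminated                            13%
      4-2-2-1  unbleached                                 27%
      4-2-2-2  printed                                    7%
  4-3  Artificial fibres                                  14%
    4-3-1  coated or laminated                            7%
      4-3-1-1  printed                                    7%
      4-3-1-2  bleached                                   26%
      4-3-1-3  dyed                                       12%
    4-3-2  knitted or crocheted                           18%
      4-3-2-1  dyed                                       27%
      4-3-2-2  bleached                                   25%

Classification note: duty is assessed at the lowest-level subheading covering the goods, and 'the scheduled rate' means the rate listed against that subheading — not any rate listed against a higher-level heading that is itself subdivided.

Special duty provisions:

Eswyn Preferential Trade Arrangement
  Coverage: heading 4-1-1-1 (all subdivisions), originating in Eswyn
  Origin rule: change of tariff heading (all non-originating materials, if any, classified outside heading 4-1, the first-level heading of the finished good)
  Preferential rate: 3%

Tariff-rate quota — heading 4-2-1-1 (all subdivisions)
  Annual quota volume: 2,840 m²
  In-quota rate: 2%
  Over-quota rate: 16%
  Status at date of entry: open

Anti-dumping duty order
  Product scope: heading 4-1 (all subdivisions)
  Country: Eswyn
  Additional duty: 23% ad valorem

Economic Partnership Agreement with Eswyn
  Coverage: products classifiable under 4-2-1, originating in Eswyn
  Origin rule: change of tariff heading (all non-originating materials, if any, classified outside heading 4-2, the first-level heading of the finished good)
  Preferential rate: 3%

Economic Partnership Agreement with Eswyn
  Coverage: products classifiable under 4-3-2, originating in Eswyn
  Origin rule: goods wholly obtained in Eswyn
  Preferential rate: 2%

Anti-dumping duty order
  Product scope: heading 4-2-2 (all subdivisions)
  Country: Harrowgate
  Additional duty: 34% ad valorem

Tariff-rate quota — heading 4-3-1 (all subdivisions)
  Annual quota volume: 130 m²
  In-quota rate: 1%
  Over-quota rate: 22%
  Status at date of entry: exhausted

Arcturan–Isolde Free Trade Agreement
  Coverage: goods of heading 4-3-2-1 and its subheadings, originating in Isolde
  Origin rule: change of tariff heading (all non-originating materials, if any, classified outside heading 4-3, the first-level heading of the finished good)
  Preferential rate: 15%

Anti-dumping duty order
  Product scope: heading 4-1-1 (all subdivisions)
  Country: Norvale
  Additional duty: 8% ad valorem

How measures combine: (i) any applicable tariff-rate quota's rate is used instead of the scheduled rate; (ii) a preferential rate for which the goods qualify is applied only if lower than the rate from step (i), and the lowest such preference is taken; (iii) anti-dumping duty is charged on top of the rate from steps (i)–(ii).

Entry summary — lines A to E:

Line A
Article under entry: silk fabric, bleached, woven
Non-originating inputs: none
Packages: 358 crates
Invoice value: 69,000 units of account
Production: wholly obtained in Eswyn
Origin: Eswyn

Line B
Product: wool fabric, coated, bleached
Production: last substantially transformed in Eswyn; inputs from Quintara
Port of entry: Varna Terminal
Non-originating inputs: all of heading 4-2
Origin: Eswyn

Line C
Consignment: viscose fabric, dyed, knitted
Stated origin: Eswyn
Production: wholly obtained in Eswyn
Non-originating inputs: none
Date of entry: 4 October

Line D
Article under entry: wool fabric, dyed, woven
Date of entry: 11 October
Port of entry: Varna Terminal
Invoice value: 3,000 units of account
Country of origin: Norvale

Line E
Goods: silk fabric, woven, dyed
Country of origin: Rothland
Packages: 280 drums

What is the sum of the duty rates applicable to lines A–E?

Line A: silk → 4-2; woven → 4-2-1; bleached → 4-2-1-2. Scheduled 26%. Eswyn agreement on 4-1-1-1: 4-2-1-2 not covered; Eswyn agreement on 4-2-1: CTH met → 3% available; Eswyn agreement on 4-3-2: 4-2-1-2 not covered; preferential 3%. → 3%.
Line B: wool → 4-1; coated → 4-1-2; bleached → 4-1-2-2. Scheduled 32%. Eswyn agreement on 4-1-1-1: 4-1-2-2 not covered; Eswyn agreement on 4-2-1: 4-1-2-2 not covered; Eswyn agreement on 4-3-2: 4-1-2-2 not covered; anti-dumping (Eswyn, 4-1): +23%; total 32% + 23% = 55%. → 55%.
Line C: viscose → 4-3; knitted → 4-3-2; dyed → 4-3-2-1. Scheduled 27%. Eswyn agreement on 4-1-1-1: 4-3-2-1 not covered; Eswyn agreement on 4-2-1: 4-3-2-1 not covered; Eswyn agreement on 4-3-2: wholly obtained → 2% available; preferential 2%. → 2%.
Line D: wool → 4-1; woven → 4-1-1; dyed → 4-1-1-2. Scheduled 38%. anti-dumping (Norvale, 4-1-1): +8%; total 38% + 8% = 46%. → 46%.
Line E: silk → 4-2; woven → 4-2-1; dyed → 4-2-1-3. Scheduled 37%. No special measure applies. → 37%.
Sum: 3% + 55% + 2% + 46% + 37% = 143%.

143%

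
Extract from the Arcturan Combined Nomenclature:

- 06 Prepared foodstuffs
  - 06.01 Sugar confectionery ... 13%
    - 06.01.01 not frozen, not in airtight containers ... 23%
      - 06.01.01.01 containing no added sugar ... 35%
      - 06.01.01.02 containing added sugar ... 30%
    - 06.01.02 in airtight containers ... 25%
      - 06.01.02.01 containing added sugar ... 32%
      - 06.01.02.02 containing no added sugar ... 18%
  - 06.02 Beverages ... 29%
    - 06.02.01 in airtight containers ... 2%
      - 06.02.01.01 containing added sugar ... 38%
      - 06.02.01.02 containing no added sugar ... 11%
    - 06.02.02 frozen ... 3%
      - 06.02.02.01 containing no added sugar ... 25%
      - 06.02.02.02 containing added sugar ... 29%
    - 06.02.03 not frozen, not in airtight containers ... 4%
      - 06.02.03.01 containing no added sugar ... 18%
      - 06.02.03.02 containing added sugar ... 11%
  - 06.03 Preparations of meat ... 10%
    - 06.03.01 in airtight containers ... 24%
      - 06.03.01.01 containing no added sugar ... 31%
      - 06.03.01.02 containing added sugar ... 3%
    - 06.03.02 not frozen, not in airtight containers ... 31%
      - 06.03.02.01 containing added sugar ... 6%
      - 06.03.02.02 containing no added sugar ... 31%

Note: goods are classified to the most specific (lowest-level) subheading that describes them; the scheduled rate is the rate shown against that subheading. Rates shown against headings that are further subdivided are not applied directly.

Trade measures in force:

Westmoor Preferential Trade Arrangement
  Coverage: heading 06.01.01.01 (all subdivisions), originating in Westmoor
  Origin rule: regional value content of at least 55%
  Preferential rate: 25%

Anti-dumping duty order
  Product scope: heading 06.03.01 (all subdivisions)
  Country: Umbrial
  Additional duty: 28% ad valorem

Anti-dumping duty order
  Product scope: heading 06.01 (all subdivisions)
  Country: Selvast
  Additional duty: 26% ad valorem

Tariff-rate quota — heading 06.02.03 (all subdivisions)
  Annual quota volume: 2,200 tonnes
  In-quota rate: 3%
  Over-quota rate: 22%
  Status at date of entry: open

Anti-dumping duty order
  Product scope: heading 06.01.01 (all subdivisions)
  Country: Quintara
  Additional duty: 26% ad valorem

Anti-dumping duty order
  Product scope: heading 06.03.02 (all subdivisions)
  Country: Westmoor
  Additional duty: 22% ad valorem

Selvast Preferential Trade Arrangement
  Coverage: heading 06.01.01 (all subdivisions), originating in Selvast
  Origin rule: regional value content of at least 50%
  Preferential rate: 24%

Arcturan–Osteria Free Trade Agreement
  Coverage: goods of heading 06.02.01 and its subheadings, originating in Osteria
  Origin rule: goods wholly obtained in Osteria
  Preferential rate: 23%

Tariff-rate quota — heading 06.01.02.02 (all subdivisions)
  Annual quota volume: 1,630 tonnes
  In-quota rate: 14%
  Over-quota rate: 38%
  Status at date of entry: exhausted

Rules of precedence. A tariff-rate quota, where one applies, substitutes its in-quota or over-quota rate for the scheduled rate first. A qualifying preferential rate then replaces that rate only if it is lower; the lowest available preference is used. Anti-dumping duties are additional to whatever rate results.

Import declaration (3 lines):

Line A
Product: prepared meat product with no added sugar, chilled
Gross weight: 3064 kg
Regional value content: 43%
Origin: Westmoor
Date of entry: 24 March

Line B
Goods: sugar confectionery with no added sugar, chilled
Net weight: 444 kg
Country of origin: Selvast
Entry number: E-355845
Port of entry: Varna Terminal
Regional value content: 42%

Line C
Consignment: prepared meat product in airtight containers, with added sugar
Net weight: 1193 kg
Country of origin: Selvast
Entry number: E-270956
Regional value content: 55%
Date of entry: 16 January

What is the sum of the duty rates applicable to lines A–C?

Line A: prepared meat product → 06.03; chilled → 06.03.02; with no added sugar → 06.03.02.02. Scheduled 31%. Westmoor agreement on 06.01.01.01: 06.03.02.02 not covered; anti-dumping (Westmoor, 06.03.02): +22%; total 31% + 22% = 53%. → 53%.
Line B: sugar confectionery → 06.01; chilled → 06.01.01; with no added sugar → 06.01.01.01. Scheduled 35%. Selvast agreement on 06.01.01: RVC < 50%; anti-dumping (Selvast, 06.01): +26%; total 35% + 26% = 61%. → 61%.
Line C: prepared meat product → 06.03; in airtight containers → 06.03.01; with added sugar → 06.03.01.02. Scheduled 3%. Selvast agreement on 06.01.01: 06.03.01.02 not covered. → 3%.
Sum: 53% + 61% + 3% = 117%.

117%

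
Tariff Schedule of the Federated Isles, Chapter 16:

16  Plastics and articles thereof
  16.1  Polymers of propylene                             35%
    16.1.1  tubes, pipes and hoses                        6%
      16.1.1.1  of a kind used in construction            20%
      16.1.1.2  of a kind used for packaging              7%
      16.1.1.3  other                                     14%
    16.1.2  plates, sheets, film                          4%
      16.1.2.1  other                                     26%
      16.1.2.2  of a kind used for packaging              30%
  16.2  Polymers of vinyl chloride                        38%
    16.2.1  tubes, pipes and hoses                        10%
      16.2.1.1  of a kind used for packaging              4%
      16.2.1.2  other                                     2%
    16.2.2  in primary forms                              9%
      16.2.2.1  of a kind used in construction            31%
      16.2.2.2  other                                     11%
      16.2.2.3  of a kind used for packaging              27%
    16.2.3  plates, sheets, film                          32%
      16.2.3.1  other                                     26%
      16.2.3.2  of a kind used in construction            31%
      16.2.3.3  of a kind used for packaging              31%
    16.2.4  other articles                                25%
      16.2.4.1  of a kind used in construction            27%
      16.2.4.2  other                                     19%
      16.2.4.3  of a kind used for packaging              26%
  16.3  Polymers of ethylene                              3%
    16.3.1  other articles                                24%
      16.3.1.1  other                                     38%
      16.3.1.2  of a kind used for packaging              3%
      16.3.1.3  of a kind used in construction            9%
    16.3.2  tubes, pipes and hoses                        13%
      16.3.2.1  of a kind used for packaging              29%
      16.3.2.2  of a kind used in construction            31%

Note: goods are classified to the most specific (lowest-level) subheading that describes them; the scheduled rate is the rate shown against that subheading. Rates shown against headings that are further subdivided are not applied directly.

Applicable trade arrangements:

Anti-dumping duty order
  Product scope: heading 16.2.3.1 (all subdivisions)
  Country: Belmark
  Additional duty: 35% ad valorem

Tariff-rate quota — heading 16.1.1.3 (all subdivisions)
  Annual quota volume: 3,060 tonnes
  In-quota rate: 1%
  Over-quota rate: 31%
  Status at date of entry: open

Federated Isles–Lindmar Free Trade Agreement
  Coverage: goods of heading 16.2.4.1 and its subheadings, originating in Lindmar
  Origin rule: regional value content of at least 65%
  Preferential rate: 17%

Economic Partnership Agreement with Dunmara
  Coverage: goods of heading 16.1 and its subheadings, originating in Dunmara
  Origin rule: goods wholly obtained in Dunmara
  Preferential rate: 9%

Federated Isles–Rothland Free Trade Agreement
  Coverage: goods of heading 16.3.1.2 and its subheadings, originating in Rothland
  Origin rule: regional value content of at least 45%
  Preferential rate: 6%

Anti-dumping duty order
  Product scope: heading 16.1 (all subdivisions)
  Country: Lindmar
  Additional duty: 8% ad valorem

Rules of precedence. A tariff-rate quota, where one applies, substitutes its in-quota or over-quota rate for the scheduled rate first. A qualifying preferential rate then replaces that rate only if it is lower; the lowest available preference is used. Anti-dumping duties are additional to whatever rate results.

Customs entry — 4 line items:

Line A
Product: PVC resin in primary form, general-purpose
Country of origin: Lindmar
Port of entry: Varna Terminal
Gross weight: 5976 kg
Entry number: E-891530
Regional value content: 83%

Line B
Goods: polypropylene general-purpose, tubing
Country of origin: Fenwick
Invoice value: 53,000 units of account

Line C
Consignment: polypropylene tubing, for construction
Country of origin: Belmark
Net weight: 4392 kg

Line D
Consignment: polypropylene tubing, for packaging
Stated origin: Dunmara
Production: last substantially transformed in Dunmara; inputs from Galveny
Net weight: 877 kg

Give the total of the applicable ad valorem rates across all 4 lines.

Line A: PVC → 16.2; resin in primary form → 16.2.2; general-purpose → 16.2.2.2. Scheduled 11%. Lindmar agreement on 16.2.4.1: 16.2.2.2 not covered. → 11%.
Line B: polypropylene → 16.1; tubing → 16.1.1; general-purpose → 16.1.1.3. Scheduled 14%. quota on 16.1.1.3 open → in-quota 1%. → 1%.
Line C: polypropylene → 16.1; tubing → 16.1.1; for construction → 16.1.1.1. Scheduled 20%. No special measure applies. → 20%.
Line D: polypropylene → 16.1; tubing → 16.1.1; for packaging → 16.1.1.2. Scheduled 7%. Dunmara agreement on 16.1: not wholly obtained. → 7%.
Sum: 11% + 1% + 20% + 7% = 39%.

39%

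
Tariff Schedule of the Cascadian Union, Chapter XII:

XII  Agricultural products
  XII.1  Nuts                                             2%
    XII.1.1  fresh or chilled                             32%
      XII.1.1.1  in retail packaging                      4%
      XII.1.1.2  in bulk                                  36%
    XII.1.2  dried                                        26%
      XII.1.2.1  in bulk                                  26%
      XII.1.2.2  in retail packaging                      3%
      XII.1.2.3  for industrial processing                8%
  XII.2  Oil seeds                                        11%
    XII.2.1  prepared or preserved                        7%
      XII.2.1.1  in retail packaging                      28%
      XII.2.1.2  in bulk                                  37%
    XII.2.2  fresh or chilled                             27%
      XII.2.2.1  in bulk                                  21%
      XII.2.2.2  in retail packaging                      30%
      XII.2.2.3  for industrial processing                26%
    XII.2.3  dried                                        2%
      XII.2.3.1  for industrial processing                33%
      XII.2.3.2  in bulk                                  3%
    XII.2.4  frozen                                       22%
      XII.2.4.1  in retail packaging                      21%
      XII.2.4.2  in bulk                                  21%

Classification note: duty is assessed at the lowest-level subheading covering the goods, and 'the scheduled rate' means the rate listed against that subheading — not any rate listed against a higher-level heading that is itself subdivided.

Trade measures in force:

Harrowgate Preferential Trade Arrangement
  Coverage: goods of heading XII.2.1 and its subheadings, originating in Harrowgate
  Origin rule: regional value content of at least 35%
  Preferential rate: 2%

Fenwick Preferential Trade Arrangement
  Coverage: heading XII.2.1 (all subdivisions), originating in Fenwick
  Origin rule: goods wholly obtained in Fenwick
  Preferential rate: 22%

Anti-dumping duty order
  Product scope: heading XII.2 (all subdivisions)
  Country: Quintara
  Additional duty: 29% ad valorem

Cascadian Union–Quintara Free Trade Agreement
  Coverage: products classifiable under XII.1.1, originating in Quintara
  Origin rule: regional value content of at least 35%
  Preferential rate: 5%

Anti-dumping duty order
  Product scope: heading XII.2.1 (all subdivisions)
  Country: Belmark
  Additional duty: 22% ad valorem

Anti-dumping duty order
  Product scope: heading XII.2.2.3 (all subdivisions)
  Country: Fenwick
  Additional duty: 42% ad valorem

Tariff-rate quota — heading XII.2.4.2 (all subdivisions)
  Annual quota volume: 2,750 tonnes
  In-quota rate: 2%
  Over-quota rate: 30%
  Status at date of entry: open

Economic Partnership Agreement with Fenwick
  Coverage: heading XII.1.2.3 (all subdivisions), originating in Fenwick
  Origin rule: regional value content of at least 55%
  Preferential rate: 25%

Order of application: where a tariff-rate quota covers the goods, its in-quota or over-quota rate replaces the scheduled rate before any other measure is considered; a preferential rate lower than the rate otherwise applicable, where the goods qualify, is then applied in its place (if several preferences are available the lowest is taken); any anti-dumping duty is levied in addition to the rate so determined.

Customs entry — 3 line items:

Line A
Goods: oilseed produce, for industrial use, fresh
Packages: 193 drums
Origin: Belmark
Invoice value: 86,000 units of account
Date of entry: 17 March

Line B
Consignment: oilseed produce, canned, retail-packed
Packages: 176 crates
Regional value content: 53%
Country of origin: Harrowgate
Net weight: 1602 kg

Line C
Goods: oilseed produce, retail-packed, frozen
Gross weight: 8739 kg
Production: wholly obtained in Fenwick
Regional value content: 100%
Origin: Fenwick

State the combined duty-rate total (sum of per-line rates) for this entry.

49%

Line A: oilseed → XII.2; fresh → XII.2.2; for industrial use → XII.2.2.3. Scheduled 26%. No special measure applies. → 26%.
Line B: oilseed → XII.2; canned → XII.2.1; retail-packed → XII.2.1.1. Scheduled 28%. Harrowgate agreement on XII.2.1: RVC ≥ 35% → 2% available; preferential 2%. → 2%.
Line C: oilseed → XII.2; frozen → XII.2.4; retail-packed → XII.2.4.1. Scheduled 21%. Fenwick agreement on XII.2.1: XII.2.4.1 not covered; Fenwick agreement on XII.1.2.3: XII.2.4.1 not covered. → 21%.
Sum: 26% + 2% + 21% = 49%.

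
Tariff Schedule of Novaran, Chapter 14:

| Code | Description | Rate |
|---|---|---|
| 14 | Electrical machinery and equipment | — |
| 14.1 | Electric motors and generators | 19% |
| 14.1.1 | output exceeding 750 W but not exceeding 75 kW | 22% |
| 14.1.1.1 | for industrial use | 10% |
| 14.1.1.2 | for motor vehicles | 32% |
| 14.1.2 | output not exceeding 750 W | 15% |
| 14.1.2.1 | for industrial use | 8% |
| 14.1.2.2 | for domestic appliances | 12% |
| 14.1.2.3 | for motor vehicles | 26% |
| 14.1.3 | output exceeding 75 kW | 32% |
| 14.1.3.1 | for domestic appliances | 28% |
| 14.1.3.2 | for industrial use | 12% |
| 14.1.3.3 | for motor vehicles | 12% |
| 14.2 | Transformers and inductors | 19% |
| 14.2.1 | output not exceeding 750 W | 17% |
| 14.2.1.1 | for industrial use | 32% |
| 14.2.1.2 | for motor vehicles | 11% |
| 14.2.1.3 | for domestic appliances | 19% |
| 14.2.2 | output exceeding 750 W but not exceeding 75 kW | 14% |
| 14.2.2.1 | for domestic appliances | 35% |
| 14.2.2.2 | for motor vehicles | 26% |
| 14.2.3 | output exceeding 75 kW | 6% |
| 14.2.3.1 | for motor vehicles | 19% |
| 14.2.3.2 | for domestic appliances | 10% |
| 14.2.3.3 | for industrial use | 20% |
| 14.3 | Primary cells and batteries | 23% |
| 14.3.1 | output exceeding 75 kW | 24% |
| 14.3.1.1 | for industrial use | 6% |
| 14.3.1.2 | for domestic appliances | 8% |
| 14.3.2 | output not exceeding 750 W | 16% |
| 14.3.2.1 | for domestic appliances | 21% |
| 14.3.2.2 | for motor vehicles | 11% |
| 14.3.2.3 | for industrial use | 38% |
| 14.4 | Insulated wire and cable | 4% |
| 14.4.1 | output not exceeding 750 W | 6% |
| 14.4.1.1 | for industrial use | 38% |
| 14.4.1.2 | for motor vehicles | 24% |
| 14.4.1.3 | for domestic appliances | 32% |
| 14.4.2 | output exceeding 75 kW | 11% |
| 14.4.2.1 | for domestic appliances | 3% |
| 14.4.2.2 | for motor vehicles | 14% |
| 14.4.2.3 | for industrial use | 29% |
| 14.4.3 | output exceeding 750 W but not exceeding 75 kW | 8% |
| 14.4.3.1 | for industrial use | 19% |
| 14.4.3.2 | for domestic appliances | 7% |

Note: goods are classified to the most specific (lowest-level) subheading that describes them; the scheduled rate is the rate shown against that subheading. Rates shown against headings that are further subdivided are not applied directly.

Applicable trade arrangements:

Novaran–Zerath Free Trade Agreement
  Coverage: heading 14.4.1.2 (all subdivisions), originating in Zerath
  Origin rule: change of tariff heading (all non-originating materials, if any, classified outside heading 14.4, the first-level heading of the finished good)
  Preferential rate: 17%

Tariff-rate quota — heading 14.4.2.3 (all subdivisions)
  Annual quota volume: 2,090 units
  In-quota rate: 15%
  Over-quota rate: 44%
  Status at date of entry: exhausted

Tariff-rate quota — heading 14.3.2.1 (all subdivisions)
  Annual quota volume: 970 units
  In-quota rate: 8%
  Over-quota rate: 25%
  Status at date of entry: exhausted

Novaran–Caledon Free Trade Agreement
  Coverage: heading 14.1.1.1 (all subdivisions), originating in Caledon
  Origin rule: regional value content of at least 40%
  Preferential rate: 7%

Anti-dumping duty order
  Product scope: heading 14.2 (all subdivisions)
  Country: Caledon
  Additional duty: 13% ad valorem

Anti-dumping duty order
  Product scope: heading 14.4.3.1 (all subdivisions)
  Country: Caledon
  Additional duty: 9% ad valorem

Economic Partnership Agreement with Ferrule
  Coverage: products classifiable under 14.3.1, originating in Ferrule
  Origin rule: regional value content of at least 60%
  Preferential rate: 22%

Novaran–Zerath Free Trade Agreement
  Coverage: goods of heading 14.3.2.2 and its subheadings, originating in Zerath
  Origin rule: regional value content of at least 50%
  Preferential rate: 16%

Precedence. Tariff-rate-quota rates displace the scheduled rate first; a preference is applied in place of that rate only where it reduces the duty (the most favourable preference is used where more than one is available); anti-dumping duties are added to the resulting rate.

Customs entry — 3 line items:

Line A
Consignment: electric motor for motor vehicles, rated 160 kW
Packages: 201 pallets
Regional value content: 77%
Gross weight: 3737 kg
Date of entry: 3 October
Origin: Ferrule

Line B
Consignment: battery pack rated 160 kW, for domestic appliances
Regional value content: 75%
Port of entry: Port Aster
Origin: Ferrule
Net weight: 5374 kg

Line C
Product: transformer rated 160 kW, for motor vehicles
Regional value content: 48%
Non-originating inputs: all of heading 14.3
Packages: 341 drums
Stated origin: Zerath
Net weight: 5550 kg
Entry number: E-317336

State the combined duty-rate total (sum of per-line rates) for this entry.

Line A: electric motor → 14.1; rated 160 kW → 14.1.3; for motor vehicles → 14.1.3.3. Scheduled 12%. Ferrule agreement on 14.3.1: 14.1.3.3 not covered. → 12%.
Line B: battery pack → 14.3; rated 160 kW → 14.3.1; for domestic appliances → 14.3.1.2. Scheduled 8%. Ferrule agreement on 14.3.1: RVC ≥ 60% → 22% available; preference 22% not lower than 8% → no reduction. → 8%.
Line C: transformer → 14.2; rated 160 kW → 14.2.3; for motor vehicles → 14.2.3.1. Scheduled 19%. Zerath agreement on 14.4.1.2: 14.2.3.1 not covered; Zerath agreement on 14.3.2.2: 14.2.3.1 not covered. → 19%.
Sum: 12% + 8% + 19% = 39%.

39%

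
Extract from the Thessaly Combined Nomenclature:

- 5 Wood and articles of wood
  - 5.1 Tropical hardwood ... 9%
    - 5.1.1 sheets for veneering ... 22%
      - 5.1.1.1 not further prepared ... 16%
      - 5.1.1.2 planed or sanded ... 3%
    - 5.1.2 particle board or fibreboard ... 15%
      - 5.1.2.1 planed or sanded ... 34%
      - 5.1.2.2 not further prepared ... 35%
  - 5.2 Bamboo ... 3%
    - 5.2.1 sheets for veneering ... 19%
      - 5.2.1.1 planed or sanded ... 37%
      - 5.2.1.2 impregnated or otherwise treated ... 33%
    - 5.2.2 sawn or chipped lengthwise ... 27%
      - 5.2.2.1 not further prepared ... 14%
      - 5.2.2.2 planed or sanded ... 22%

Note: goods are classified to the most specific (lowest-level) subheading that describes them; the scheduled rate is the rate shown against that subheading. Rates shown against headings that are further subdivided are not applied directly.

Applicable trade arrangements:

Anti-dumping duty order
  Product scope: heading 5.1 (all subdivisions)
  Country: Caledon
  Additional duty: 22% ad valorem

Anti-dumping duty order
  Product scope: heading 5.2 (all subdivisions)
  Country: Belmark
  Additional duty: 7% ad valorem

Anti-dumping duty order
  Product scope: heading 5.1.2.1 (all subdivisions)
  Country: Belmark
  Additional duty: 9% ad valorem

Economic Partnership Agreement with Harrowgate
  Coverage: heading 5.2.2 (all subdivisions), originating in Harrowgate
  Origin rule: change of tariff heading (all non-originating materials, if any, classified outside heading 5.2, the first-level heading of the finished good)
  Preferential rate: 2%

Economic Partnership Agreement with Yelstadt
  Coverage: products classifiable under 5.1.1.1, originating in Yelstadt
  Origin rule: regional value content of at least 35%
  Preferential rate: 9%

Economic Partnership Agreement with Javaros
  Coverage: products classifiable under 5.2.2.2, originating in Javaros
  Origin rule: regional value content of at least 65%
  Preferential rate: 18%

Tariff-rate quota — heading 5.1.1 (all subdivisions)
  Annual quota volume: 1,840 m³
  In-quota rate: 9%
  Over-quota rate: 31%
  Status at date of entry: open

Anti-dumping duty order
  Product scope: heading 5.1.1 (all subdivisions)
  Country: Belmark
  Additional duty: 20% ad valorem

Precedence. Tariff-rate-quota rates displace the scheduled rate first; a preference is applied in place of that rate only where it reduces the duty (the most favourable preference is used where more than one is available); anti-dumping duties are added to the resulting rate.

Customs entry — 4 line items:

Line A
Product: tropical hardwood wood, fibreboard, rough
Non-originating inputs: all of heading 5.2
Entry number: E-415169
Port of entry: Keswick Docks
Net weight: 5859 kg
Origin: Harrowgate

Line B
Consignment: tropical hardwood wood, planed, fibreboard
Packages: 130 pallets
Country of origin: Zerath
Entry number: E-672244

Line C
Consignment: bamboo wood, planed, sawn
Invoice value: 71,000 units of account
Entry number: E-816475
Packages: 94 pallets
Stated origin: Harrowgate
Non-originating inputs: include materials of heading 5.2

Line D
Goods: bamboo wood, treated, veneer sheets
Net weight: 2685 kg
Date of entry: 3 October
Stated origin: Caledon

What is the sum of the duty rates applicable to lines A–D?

124%

Line A: tropical hardwood → 5.1; fibreboard → 5.1.2; rough → 5.1.2.2. Scheduled 35%. Harrowgate agreement on 5.2.2: 5.1.2.2 not covered. → 35%.
Line B: tropical hardwood → 5.1; fibreboard → 5.1.2; planed → 5.1.2.1. Scheduled 34%. No special measure applies. → 34%.
Line C: bamboo → 5.2; sawn → 5.2.2; planed → 5.2.2.2. Scheduled 22%. Harrowgate agreement on 5.2.2: CTH not met. → 22%.
Line D: bamboo → 5.2; veneer sheets → 5.2.1; treated → 5.2.1.2. Scheduled 33%. No special measure applies. → 33%.
Sum: 35% + 34% + 22% + 33% = 124%.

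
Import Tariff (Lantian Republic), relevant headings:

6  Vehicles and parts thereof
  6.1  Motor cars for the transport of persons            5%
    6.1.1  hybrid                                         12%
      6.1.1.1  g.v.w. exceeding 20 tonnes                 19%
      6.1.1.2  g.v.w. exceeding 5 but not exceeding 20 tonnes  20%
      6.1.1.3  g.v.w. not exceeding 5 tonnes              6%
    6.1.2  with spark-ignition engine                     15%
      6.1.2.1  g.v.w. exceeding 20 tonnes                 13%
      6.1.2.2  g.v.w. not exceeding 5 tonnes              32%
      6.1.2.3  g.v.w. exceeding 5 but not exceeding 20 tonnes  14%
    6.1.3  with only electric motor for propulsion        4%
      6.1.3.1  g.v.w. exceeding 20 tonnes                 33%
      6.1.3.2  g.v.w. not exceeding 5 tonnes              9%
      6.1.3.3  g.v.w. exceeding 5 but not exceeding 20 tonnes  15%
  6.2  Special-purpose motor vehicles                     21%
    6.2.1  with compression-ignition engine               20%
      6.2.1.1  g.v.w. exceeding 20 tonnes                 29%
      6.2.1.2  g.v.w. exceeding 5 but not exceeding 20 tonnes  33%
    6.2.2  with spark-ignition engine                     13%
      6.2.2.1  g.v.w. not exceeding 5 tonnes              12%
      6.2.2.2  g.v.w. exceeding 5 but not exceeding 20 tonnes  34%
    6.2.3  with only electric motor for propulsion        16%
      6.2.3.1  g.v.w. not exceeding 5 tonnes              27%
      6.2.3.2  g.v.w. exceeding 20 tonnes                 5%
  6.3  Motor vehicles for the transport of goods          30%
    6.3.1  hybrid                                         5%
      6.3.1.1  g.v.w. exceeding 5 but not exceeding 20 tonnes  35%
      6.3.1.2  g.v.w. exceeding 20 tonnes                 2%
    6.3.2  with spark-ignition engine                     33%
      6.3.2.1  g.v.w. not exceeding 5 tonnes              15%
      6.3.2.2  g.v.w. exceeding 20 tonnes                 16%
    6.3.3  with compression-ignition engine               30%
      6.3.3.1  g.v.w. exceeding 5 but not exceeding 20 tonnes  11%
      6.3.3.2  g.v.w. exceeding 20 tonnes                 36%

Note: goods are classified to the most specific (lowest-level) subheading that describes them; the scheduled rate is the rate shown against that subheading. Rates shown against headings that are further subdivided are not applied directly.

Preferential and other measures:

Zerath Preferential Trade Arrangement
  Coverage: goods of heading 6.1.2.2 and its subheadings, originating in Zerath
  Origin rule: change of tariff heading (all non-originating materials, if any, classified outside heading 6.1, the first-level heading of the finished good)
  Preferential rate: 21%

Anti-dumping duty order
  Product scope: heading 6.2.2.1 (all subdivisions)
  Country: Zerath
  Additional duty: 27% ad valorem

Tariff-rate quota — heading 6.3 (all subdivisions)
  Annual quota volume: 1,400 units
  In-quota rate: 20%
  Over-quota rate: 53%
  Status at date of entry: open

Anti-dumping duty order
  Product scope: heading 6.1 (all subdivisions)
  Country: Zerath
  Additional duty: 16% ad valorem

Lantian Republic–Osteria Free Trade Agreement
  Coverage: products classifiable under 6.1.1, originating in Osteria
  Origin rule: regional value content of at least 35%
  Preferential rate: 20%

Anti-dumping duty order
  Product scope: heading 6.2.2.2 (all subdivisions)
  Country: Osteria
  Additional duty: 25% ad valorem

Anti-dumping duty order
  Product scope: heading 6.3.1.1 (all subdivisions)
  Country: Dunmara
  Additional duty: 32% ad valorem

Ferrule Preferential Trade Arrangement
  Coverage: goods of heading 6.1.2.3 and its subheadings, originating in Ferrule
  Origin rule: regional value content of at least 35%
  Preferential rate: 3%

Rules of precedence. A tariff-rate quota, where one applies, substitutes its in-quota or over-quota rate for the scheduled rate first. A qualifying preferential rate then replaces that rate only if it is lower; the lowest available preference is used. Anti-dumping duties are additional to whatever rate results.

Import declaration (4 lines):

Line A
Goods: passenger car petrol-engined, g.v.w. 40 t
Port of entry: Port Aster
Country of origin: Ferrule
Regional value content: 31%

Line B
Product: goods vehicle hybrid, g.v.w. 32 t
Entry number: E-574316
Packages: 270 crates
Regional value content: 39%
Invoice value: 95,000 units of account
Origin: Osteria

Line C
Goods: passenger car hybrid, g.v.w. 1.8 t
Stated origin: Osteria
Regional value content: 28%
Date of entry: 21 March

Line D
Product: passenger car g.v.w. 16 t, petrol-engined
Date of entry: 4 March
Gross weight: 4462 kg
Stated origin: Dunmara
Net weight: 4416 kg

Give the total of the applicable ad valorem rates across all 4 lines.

53%

Line A: passenger car → 6.1; petrol-engined → 6.1.2; g.v.w. 40 t → 6.1.2.1. Scheduled 13%. Ferrule agreement on 6.1.2.3: 6.1.2.1 not covered. → 13%.
Line B: goods vehicle → 6.3; hybrid → 6.3.1; g.v.w. 32 t → 6.3.1.2. Scheduled 2%. quota on 6.3 open → in-quota 20%; Osteria agreement on 6.1.1: 6.3.1.2 not covered. → 20%.
Line C: passenger car → 6.1; hybrid → 6.1.1; g.v.w. 1.8 t → 6.1.1.3. Scheduled 6%. Osteria agreement on 6.1.1: RVC < 35%. → 6%.
Line D: passenger car → 6.1; petrol-engined → 6.1.2; g.v.w. 16 t → 6.1.2.3. Scheduled 14%. No special measure applies. → 14%.
Sum: 13% + 20% + 6% + 14% = 53%.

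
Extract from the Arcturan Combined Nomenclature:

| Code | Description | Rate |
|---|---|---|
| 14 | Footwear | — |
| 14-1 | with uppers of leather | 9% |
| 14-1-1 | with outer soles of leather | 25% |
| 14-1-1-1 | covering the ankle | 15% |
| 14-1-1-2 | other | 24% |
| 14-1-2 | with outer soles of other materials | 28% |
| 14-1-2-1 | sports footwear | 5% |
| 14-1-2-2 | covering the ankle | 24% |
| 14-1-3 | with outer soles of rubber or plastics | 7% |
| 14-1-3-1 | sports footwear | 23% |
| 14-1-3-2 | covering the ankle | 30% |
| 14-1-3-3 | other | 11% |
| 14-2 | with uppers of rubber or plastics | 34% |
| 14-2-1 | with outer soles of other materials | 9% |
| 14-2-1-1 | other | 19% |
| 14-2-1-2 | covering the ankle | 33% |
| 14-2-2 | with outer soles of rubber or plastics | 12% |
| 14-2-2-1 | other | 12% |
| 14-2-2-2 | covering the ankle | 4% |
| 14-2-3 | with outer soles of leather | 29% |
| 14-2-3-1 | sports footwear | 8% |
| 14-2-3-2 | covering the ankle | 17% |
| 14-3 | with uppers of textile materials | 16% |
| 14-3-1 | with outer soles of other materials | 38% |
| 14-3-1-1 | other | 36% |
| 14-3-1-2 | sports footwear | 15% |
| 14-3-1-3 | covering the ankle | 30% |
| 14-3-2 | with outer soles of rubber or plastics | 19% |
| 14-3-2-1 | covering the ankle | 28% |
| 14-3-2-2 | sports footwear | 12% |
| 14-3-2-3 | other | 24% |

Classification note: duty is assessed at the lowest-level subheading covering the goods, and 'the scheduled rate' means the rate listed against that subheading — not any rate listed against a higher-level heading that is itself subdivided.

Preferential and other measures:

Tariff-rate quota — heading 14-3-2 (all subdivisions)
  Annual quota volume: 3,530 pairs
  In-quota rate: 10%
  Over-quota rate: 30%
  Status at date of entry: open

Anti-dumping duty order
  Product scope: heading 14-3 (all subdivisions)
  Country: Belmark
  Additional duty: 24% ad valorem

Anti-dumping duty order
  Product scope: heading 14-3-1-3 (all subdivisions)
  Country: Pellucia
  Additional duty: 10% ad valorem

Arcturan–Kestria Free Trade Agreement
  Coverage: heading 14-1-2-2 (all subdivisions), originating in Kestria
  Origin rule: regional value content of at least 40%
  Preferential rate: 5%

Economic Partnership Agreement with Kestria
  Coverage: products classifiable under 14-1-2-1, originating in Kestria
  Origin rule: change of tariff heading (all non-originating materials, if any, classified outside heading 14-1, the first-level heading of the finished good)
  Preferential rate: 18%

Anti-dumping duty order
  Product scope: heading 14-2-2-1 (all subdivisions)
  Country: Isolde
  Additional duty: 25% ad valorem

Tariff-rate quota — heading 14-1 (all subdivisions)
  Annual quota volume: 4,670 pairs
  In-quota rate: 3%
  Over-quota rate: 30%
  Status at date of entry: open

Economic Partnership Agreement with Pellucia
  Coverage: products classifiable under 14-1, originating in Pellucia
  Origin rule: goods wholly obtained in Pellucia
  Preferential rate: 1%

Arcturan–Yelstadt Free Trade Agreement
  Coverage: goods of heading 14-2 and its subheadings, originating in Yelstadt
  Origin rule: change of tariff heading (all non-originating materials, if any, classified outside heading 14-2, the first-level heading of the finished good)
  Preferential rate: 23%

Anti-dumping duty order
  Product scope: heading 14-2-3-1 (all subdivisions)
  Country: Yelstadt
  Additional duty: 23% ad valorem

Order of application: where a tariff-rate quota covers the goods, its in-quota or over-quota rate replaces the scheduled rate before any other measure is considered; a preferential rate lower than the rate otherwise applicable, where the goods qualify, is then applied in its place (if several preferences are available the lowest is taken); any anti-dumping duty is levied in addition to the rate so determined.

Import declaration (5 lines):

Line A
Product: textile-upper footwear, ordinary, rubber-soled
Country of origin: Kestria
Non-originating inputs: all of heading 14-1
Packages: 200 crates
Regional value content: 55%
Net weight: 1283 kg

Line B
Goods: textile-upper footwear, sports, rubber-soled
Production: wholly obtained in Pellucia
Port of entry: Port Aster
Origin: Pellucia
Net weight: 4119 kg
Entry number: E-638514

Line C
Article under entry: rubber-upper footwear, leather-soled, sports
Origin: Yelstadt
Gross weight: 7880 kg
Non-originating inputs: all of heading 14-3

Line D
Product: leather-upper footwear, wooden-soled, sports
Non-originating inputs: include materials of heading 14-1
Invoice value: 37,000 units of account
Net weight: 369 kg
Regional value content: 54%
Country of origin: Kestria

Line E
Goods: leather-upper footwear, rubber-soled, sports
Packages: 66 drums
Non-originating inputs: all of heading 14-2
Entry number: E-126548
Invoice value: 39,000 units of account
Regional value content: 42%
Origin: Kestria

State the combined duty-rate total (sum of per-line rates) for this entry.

57%

Line A: textile-upper → 14-3; rubber-soled → 14-3-2; ordinary → 14-3-2-3. Scheduled 24%. quota on 14-3-2 open → in-quota 10%; Kestria agreement on 14-1-2-2: 14-3-2-3 not covered; Kestria agreement on 14-1-2-1: 14-3-2-3 not covered. → 10%.
Line B: textile-upper → 14-3; rubber-soled → 14-3-2; sports → 14-3-2-2. Scheduled 12%. quota on 14-3-2 open → in-quota 10%; Pellucia agreement on 14-1: 14-3-2-2 not covered. → 10%.
Line C: rubber-upper → 14-2; leather-soled → 14-2-3; sports → 14-2-3-1. Scheduled 8%. Yelstadt agreement on 14-2: CTH met → 23% available; preference 23% not lower than 8% → no reduction; anti-dumping (Yelstadt, 14-2-3-1): +23%; total 8% + 23% = 31%. → 31%.
Line D: leather-upper → 14-1; wooden-soled → 14-1-2; sports → 14-1-2-1. Scheduled 5%. quota on 14-1 open → in-quota 3%; Kestria agreement on 14-1-2-2: 14-1-2-1 not covered; Kestria agreement on 14-1-2-1: CTH not met. → 3%.
Line E: leather-upper → 14-1; rubber-soled → 14-1-3; sports → 14-1-3-1. Scheduled 23%. quota on 14-1 open → in-quota 3%; Kestria agreement on 14-1-2-2: 14-1-3-1 not covered; Kestria agreement on 14-1-2-1: 14-1-3-1 not covered. → 3%.
Sum: 10% + 10% + 31% + 3% + 3% = 57%.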